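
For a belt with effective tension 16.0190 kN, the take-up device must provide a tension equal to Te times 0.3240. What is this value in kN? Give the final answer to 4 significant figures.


T_tu = 16.0190 * 0.3240
T_tu = 5.190 kN


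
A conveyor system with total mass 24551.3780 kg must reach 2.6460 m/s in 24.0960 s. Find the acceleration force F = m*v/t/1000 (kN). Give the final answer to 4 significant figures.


F = 24551.3780 * 2.6460 / 24.0960 / 1000
F = 2.696 kN


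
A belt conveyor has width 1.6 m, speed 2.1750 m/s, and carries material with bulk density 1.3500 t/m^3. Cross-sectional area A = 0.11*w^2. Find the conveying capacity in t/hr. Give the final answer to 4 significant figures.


A = 0.11 * 1.6^2 = 0.2816 m^2
C = 0.2816 * 2.1750 * 1.3500 * 3600
C = 2977 t/hr


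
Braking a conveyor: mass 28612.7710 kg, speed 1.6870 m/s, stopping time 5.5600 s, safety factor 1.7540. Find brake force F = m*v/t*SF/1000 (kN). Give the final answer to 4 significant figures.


F = 28612.7710 * 1.6870 / 5.5600 * 1.7540 / 1000
F = 15.23 kN


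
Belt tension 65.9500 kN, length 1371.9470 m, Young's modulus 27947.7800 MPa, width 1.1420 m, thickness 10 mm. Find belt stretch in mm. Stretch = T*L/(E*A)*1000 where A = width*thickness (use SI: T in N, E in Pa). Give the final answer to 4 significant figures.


A = 1.1420 * 0.01 = 0.01142 m^2
Stretch = 65.9500*1000 * 1371.9470 / (27947.7800e6 * 0.01142) * 1000
Stretch = 283.5 mm


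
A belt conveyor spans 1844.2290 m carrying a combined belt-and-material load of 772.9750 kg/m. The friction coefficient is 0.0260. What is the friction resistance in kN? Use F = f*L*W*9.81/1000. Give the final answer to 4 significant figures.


F = 0.0260 * 1844.2290 * 772.9750 * 9.81 / 1000
F = 363.6 kN


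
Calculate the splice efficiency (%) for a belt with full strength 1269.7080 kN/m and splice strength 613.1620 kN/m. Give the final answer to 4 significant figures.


Eff = 613.1620 / 1269.7080 * 100
Eff = 48.29 %


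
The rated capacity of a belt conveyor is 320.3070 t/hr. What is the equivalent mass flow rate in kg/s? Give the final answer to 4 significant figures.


m_dot = 320.3070 * 1000 / 3600
m_dot = 88.97 kg/s


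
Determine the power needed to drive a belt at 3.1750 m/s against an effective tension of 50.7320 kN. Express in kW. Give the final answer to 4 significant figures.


P = Te * v = 50.7320 * 3.1750
P = 161.1 kW


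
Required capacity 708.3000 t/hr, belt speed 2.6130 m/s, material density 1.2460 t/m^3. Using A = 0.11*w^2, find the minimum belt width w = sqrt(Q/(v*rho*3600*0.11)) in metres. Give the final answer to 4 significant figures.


A_req = 708.3000 / (2.6130 * 1.2460 * 3600) = 0.0604307 m^2
w = sqrt(0.0604307 / 0.11)
w = 0.7412 m


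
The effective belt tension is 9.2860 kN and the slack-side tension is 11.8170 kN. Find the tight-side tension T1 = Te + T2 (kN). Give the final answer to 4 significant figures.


T1 = Te + T2 = 9.2860 + 11.8170
T1 = 21.10 kN


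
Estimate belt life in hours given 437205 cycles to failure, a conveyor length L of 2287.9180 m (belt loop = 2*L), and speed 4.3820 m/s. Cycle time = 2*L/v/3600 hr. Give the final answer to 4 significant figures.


cycle_time = 2 * 2287.9180 / 4.3820 / 3600 = 0.290065 hr
life = 437205 * 0.290065 = 126800 hours


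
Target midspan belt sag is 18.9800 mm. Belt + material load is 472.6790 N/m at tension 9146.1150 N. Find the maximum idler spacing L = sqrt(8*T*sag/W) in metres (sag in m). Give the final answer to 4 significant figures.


sag = 18.9800/1000 = 0.018980 m
L = sqrt(8 * 9146.1150 * 0.018980 / 472.6790)
L = 1.714 m


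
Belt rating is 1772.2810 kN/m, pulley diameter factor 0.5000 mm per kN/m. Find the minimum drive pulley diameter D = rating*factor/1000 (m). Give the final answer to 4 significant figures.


D = 1772.2810 * 0.5000 / 1000
D = 0.8861 m


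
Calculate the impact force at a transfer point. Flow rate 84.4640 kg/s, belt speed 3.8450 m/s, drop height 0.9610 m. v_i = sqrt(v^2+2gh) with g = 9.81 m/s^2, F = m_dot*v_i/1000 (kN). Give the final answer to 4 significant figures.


v_i = sqrt(3.8450^2 + 2*9.81*0.9610) = 5.7999 m/s
F = 84.4640 * 5.7999 / 1000
F = 0.4899 kN


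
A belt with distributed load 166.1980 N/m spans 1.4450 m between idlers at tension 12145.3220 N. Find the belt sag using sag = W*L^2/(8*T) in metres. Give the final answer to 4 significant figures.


sag = 166.1980 * 1.4450^2 / (8 * 12145.3220)
sag = 0.003572 m


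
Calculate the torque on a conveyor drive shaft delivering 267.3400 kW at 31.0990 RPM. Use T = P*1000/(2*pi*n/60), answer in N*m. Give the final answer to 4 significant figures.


omega = 2*pi*31.0990/60 = 3.25668 rad/s
T = 267.3400*1000 / 3.25668
T = 82090 N*m


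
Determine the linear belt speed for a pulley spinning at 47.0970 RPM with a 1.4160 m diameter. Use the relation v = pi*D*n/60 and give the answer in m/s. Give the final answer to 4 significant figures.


v = pi * 1.4160 * 47.0970 / 60
v = 3.492 m/s


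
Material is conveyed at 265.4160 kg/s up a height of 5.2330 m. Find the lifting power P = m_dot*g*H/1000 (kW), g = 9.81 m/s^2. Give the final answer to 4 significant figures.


P = 265.4160 * 9.81 * 5.2330 / 1000
P = 13.63 kW


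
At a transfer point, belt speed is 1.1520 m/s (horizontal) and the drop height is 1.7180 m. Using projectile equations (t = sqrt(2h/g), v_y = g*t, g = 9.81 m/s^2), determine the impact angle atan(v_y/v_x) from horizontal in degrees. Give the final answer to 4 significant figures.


t = sqrt(2*1.7180/9.81) = 0.591823 s
v_y = 9.81 * 0.591823 = 5.80578 m/s
angle = atan(5.80578 / 1.1520) = 78.78 deg


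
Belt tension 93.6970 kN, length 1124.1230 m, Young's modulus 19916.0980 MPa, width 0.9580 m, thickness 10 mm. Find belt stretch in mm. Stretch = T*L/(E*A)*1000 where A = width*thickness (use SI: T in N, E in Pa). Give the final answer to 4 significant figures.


A = 0.9580 * 0.01 = 0.00958 m^2
Stretch = 93.6970*1000 * 1124.1230 / (19916.0980e6 * 0.00958) * 1000
Stretch = 552.0 mm


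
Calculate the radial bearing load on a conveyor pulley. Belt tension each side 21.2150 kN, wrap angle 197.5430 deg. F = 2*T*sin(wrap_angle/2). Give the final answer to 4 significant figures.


F = 2 * 21.2150 * sin(197.5430/2 deg)
F = 41.93 kN


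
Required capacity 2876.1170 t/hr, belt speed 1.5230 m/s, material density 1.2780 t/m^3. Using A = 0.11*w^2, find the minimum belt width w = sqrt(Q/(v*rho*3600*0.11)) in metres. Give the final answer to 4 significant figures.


A_req = 2876.1170 / (1.5230 * 1.2780 * 3600) = 0.410462 m^2
w = sqrt(0.410462 / 0.11)
w = 1.932 m


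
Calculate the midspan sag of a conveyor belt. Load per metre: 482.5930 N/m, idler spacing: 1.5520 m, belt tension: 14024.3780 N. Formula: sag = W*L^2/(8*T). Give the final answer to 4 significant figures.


sag = 482.5930 * 1.5520^2 / (8 * 14024.3780)
sag = 0.01036 m


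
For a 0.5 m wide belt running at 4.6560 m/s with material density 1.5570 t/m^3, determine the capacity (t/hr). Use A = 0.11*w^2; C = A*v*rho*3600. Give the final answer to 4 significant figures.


A = 0.11 * 0.5^2 = 0.0275 m^2
C = 0.0275 * 4.6560 * 1.5570 * 3600
C = 717.7 t/hr


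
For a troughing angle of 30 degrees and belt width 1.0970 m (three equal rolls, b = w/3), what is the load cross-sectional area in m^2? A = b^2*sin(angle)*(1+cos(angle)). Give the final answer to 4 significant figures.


b = 1.0970/3 = 0.365667 m
A = 0.365667^2 * sin(30 deg) * (1 + cos(30 deg))
A = 0.1248 m^2


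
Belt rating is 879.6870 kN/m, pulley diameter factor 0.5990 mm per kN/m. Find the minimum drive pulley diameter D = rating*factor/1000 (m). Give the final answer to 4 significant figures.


D = 879.6870 * 0.5990 / 1000
D = 0.5269 m


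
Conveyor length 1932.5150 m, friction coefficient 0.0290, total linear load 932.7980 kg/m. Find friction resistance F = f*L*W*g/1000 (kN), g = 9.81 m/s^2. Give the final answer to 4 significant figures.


F = 0.0290 * 1932.5150 * 932.7980 * 9.81 / 1000
F = 512.8 kN


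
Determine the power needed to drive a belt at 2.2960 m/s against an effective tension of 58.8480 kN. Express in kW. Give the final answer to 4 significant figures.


P = Te * v = 58.8480 * 2.2960
P = 135.1 kW


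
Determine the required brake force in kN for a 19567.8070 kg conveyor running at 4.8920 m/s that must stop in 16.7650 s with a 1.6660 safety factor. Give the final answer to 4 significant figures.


F = 19567.8070 * 4.8920 / 16.7650 * 1.6660 / 1000
F = 9.513 kN


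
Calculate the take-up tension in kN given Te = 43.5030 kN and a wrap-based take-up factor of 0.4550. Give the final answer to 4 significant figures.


T_tu = 43.5030 * 0.4550
T_tu = 19.79 kN


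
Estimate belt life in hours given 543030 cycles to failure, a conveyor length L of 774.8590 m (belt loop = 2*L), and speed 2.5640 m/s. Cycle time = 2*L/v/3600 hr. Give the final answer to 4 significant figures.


cycle_time = 2 * 774.8590 / 2.5640 / 3600 = 0.167893 hr
life = 543030 * 0.167893 = 91170 hours


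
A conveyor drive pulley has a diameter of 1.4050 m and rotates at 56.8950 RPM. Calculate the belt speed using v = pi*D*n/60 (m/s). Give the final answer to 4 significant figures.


v = pi * 1.4050 * 56.8950 / 60
v = 4.186 m/s


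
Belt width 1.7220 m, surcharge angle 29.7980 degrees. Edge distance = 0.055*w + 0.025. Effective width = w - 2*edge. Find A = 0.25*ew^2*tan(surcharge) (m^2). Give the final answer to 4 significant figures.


edge = 0.055*1.7220 + 0.025 = 0.11971 m
ew = 1.7220 - 2*0.11971 = 1.48258 m
A = 0.25 * 1.48258^2 * tan(29.7980 deg)
A = 0.3147 m^2


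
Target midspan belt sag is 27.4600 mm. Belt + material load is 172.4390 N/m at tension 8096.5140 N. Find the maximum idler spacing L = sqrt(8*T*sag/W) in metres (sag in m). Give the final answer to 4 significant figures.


sag = 27.4600/1000 = 0.027460 m
L = sqrt(8 * 8096.5140 * 0.027460 / 172.4390)
L = 3.212 m


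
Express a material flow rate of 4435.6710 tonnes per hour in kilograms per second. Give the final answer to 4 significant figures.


m_dot = 4435.6710 * 1000 / 3600
m_dot = 1232 kg/s


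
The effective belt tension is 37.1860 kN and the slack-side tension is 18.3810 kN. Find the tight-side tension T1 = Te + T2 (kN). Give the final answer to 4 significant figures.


T1 = Te + T2 = 37.1860 + 18.3810
T1 = 55.57 kN


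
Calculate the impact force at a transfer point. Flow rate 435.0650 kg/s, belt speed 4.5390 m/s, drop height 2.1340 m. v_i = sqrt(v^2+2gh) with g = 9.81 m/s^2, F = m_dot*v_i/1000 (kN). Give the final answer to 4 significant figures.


v_i = sqrt(4.5390^2 + 2*9.81*2.1340) = 7.9039 m/s
F = 435.0650 * 7.9039 / 1000
F = 3.439 kN


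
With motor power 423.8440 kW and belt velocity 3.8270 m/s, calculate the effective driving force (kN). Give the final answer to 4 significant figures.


Te = P / v = 423.8440 / 3.8270
Te = 110.8 kN


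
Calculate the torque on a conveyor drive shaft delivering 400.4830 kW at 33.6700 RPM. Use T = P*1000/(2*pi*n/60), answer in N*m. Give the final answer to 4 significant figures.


omega = 2*pi*33.6700/60 = 3.52591 rad/s
T = 400.4830*1000 / 3.52591
T = 113600 N*m


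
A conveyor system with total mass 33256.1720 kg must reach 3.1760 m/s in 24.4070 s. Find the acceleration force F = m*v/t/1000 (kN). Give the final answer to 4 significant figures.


F = 33256.1720 * 3.1760 / 24.4070 / 1000
F = 4.328 kN


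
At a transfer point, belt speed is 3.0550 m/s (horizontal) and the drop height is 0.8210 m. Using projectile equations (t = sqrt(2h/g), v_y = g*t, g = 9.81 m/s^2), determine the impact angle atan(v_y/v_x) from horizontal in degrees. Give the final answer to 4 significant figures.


t = sqrt(2*0.8210/9.81) = 0.409121 s
v_y = 9.81 * 0.409121 = 4.01348 m/s
angle = atan(4.01348 / 3.0550) = 52.72 deg


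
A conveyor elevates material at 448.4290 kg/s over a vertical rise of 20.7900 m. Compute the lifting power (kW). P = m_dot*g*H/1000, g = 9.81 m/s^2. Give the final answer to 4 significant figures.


P = 448.4290 * 9.81 * 20.7900 / 1000
P = 91.46 kW


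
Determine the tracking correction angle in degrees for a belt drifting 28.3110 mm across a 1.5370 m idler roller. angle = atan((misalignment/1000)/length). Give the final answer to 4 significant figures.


misalign_m = 28.3110 / 1000 = 0.028311 m
angle = atan(0.028311 / 1.5370)
angle = 1.055 deg


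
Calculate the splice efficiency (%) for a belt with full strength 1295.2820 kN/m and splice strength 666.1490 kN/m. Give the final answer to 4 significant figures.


Eff = 666.1490 / 1295.2820 * 100
Eff = 51.43 %


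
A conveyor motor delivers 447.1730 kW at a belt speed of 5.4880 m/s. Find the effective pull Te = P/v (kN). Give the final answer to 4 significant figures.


Te = P / v = 447.1730 / 5.4880
Te = 81.48 kN


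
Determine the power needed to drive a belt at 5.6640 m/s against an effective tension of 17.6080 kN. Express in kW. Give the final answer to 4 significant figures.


P = Te * v = 17.6080 * 5.6640
P = 99.73 kW


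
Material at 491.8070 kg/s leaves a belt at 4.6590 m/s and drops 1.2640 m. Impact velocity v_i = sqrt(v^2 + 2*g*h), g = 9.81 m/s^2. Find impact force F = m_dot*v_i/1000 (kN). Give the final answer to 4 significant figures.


v_i = sqrt(4.6590^2 + 2*9.81*1.2640) = 6.81953 m/s
F = 491.8070 * 6.81953 / 1000
F = 3.354 kN


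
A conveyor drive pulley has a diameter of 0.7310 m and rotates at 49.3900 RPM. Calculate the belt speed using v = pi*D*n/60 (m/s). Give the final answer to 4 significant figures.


v = pi * 0.7310 * 49.3900 / 60
v = 1.890 m/s


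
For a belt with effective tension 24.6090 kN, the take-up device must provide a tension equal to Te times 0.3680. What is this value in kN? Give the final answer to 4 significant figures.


T_tu = 24.6090 * 0.3680
T_tu = 9.056 kN


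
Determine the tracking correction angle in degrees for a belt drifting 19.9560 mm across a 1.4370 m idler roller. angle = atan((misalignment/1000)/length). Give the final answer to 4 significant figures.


misalign_m = 19.9560 / 1000 = 0.019956 m
angle = atan(0.019956 / 1.4370)
angle = 0.7956 deg


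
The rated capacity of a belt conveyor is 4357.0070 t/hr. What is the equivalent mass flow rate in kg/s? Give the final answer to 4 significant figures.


m_dot = 4357.0070 * 1000 / 3600
m_dot = 1210 kg/s


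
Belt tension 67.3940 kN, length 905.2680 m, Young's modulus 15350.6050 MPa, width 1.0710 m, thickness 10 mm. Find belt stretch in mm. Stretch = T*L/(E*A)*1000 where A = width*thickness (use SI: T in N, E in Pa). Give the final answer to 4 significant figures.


A = 1.0710 * 0.01 = 0.01071 m^2
Stretch = 67.3940*1000 * 905.2680 / (15350.6050e6 * 0.01071) * 1000
Stretch = 371.1 mm


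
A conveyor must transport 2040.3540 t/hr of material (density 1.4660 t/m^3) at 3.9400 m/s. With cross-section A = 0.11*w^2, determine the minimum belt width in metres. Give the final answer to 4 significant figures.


A_req = 2040.3540 / (3.9400 * 1.4660 * 3600) = 0.0981235 m^2
w = sqrt(0.0981235 / 0.11)
w = 0.9445 m


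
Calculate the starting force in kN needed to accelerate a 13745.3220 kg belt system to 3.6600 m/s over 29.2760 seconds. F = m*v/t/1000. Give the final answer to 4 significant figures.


F = 13745.3220 * 3.6600 / 29.2760 / 1000
F = 1.718 kN


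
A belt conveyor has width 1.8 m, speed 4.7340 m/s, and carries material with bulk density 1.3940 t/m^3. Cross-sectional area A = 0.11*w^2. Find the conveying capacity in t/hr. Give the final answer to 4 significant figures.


A = 0.11 * 1.8^2 = 0.3564 m^2
C = 0.3564 * 4.7340 * 1.3940 * 3600
C = 8467 t/hr


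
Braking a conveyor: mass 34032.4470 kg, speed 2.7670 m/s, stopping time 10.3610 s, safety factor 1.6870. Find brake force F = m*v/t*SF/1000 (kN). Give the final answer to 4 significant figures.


F = 34032.4470 * 2.7670 / 10.3610 * 1.6870 / 1000
F = 15.33 kN


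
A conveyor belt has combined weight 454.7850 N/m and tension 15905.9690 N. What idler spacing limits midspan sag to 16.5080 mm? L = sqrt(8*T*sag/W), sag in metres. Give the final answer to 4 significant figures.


sag = 16.5080/1000 = 0.016508 m
L = sqrt(8 * 15905.9690 * 0.016508 / 454.7850)
L = 2.149 m


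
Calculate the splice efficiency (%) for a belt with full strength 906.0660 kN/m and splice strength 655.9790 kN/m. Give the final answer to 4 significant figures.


Eff = 655.9790 / 906.0660 * 100
Eff = 72.40 %


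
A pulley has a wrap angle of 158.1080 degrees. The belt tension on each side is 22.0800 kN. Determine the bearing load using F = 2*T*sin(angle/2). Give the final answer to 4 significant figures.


F = 2 * 22.0800 * sin(158.1080/2 deg)
F = 43.36 kN


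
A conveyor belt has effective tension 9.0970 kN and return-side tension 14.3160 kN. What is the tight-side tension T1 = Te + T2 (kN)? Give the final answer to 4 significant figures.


T1 = Te + T2 = 9.0970 + 14.3160
T1 = 23.41 kN


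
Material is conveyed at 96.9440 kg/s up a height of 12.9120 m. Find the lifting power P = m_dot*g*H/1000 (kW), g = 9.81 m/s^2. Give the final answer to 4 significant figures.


P = 96.9440 * 9.81 * 12.9120 / 1000
P = 12.28 kW


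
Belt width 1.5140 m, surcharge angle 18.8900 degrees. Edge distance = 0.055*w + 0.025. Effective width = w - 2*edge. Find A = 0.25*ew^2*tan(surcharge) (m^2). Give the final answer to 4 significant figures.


edge = 0.055*1.5140 + 0.025 = 0.10827 m
ew = 1.5140 - 2*0.10827 = 1.29746 m
A = 0.25 * 1.29746^2 * tan(18.8900 deg)
A = 0.1440 m^2


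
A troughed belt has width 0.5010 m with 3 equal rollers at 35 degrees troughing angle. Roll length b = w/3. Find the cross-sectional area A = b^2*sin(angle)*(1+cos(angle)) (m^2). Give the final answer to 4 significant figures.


b = 0.5010/3 = 0.167 m
A = 0.167^2 * sin(35 deg) * (1 + cos(35 deg))
A = 0.02910 m^2


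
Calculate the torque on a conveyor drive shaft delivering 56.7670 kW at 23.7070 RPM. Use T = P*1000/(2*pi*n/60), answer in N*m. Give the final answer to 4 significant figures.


omega = 2*pi*23.7070/60 = 2.48259 rad/s
T = 56.7670*1000 / 2.48259
T = 22870 N*m


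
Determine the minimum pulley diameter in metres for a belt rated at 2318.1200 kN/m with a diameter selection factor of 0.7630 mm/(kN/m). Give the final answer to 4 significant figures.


D = 2318.1200 * 0.7630 / 1000
D = 1.769 m


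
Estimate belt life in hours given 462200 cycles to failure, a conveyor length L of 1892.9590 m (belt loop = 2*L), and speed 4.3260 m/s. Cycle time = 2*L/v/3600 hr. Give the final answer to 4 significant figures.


cycle_time = 2 * 1892.9590 / 4.3260 / 3600 = 0.243098 hr
life = 462200 * 0.243098 = 112400 hours


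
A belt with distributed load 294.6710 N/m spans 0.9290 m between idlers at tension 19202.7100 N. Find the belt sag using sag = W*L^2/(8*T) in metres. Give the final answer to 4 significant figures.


sag = 294.6710 * 0.9290^2 / (8 * 19202.7100)
sag = 0.001655 m


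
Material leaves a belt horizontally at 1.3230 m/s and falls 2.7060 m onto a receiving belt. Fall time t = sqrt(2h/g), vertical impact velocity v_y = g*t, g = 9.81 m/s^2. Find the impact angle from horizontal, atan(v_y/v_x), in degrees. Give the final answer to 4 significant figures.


t = sqrt(2*2.7060/9.81) = 0.742753 s
v_y = 9.81 * 0.742753 = 7.28641 m/s
angle = atan(7.28641 / 1.3230) = 79.71 deg


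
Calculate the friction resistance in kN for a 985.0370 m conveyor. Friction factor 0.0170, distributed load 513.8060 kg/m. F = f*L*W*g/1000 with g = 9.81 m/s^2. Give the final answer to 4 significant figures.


F = 0.0170 * 985.0370 * 513.8060 * 9.81 / 1000
F = 84.41 kN


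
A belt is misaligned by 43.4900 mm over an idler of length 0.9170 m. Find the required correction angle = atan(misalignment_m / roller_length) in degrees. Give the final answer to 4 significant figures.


misalign_m = 43.4900 / 1000 = 0.043490 m
angle = atan(0.043490 / 0.9170)
angle = 2.715 deg


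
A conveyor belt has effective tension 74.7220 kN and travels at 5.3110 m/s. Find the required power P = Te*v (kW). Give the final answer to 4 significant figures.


P = Te * v = 74.7220 * 5.3110
P = 396.8 kW


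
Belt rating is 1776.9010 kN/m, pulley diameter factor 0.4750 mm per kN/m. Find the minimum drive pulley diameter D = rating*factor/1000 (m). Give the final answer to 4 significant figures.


D = 1776.9010 * 0.4750 / 1000
D = 0.8440 m


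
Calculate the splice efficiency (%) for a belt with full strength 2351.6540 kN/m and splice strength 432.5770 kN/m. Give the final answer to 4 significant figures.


Eff = 432.5770 / 2351.6540 * 100
Eff = 18.39 %


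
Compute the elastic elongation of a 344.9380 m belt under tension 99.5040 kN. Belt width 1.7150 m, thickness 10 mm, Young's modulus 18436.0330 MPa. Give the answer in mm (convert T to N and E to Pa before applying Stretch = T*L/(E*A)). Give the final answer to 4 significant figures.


A = 1.7150 * 0.01 = 0.01715 m^2
Stretch = 99.5040*1000 * 344.9380 / (18436.0330e6 * 0.01715) * 1000
Stretch = 108.6 mm


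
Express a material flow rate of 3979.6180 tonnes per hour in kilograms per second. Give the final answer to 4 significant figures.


m_dot = 3979.6180 * 1000 / 3600
m_dot = 1105 kg/s


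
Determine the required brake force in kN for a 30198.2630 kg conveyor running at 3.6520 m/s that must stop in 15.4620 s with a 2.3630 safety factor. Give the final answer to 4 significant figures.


F = 30198.2630 * 3.6520 / 15.4620 * 2.3630 / 1000
F = 16.85 kN


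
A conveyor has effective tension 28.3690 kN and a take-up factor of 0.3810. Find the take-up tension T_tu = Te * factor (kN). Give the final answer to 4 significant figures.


T_tu = 28.3690 * 0.3810
T_tu = 10.81 kN


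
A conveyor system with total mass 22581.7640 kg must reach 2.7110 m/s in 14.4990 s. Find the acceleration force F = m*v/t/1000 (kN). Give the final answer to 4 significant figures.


F = 22581.7640 * 2.7110 / 14.4990 / 1000
F = 4.222 kN


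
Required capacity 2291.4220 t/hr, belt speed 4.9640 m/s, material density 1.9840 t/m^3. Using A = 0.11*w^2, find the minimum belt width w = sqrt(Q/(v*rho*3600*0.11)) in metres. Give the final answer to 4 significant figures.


A_req = 2291.4220 / (4.9640 * 1.9840 * 3600) = 0.0646293 m^2
w = sqrt(0.0646293 / 0.11)
w = 0.7665 m


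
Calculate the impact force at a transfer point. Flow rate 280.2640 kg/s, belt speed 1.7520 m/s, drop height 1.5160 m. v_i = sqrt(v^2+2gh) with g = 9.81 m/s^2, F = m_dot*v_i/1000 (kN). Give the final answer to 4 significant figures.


v_i = sqrt(1.7520^2 + 2*9.81*1.5160) = 5.7283 m/s
F = 280.2640 * 5.7283 / 1000
F = 1.605 kN


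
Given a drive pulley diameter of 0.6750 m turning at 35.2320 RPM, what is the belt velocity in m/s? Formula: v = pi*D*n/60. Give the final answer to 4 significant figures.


v = pi * 0.6750 * 35.2320 / 60
v = 1.245 m/s


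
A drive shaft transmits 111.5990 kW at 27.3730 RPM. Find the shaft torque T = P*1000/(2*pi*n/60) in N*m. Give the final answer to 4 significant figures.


omega = 2*pi*27.3730/60 = 2.86649 rad/s
T = 111.5990*1000 / 2.86649
T = 38930 N*m


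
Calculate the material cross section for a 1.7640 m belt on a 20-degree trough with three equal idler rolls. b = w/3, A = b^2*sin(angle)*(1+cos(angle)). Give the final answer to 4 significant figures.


b = 1.7640/3 = 0.588 m
A = 0.588^2 * sin(20 deg) * (1 + cos(20 deg))
A = 0.2294 m^2


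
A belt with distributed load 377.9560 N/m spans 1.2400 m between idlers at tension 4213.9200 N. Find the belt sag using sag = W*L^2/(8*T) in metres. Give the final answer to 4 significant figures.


sag = 377.9560 * 1.2400^2 / (8 * 4213.9200)
sag = 0.01724 m


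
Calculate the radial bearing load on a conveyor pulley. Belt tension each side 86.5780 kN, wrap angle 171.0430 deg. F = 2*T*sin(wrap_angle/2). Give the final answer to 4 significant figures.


F = 2 * 86.5780 * sin(171.0430/2 deg)
F = 172.6 kN


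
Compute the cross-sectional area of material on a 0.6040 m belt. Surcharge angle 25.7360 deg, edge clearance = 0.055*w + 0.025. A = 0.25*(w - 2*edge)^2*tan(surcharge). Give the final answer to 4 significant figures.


edge = 0.055*0.6040 + 0.025 = 0.05822 m
ew = 0.6040 - 2*0.05822 = 0.48756 m
A = 0.25 * 0.48756^2 * tan(25.7360 deg)
A = 0.02865 m^2


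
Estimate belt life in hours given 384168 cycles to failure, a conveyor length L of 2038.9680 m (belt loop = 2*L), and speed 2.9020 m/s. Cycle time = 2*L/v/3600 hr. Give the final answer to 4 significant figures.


cycle_time = 2 * 2038.9680 / 2.9020 / 3600 = 0.390338 hr
life = 384168 * 0.390338 = 150000 hours


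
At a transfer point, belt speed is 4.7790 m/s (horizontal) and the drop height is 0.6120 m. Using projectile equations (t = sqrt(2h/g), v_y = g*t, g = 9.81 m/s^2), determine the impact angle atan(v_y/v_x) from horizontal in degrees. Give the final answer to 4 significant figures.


t = sqrt(2*0.6120/9.81) = 0.353229 s
v_y = 9.81 * 0.353229 = 3.46518 m/s
angle = atan(3.46518 / 4.7790) = 35.95 deg


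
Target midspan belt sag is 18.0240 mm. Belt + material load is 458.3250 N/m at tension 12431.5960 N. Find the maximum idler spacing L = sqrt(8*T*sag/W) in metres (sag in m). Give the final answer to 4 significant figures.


sag = 18.0240/1000 = 0.018024 m
L = sqrt(8 * 12431.5960 * 0.018024 / 458.3250)
L = 1.978 m


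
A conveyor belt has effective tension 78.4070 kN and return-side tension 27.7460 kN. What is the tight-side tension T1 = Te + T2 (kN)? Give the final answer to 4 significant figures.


T1 = Te + T2 = 78.4070 + 27.7460
T1 = 106.2 kN


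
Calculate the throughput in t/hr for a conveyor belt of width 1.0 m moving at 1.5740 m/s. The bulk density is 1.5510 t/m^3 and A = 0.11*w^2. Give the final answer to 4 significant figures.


A = 0.11 * 1.0^2 = 0.11 m^2
C = 0.11 * 1.5740 * 1.5510 * 3600
C = 966.7 t/hr


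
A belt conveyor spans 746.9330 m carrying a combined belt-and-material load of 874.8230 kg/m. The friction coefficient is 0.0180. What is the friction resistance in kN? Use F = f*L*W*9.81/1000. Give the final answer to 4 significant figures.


F = 0.0180 * 746.9330 * 874.8230 * 9.81 / 1000
F = 115.4 kN


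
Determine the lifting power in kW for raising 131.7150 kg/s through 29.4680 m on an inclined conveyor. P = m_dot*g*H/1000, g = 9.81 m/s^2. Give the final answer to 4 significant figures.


P = 131.7150 * 9.81 * 29.4680 / 1000
P = 38.08 kW


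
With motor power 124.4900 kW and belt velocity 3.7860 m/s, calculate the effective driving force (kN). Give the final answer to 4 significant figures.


Te = P / v = 124.4900 / 3.7860
Te = 32.88 kN


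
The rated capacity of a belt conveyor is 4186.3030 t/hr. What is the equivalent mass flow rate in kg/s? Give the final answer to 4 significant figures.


m_dot = 4186.3030 * 1000 / 3600
m_dot = 1163 kg/s


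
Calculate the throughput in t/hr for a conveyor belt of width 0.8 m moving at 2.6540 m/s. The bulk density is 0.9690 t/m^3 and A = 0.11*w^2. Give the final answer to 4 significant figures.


A = 0.11 * 0.8^2 = 0.0704 m^2
C = 0.0704 * 2.6540 * 0.9690 * 3600
C = 651.8 t/hr


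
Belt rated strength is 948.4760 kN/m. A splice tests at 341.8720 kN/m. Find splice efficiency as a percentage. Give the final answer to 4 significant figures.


Eff = 341.8720 / 948.4760 * 100
Eff = 36.04 %


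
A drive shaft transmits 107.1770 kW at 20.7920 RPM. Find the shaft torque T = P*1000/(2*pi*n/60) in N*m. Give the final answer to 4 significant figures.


omega = 2*pi*20.7920/60 = 2.17733 rad/s
T = 107.1770*1000 / 2.17733
T = 49220 N*m


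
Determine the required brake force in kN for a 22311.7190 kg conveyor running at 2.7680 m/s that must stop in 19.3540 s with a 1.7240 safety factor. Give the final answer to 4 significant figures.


F = 22311.7190 * 2.7680 / 19.3540 * 1.7240 / 1000
F = 5.501 kN


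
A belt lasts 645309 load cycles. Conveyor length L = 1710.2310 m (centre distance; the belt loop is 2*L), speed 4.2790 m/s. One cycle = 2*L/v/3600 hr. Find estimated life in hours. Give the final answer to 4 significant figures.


cycle_time = 2 * 1710.2310 / 4.2790 / 3600 = 0.222044 hr
life = 645309 * 0.222044 = 143300 hours


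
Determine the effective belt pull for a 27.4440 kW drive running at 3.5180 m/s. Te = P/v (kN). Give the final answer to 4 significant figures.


Te = P / v = 27.4440 / 3.5180
Te = 7.801 kN


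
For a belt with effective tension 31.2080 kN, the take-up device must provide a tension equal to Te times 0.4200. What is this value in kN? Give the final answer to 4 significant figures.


T_tu = 31.2080 * 0.4200
T_tu = 13.11 kN


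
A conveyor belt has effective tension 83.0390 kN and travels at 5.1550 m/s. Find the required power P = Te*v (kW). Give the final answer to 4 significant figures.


P = Te * v = 83.0390 * 5.1550
P = 428.1 kW


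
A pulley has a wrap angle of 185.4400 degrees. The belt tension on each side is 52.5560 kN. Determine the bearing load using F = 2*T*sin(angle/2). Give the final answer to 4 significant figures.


F = 2 * 52.5560 * sin(185.4400/2 deg)
F = 105.0 kN


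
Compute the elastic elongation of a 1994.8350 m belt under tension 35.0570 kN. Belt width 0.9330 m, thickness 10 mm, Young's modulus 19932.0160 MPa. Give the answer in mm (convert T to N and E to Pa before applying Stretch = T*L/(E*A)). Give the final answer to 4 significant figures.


A = 0.9330 * 0.01 = 0.00933 m^2
Stretch = 35.0570*1000 * 1994.8350 / (19932.0160e6 * 0.00933) * 1000
Stretch = 376.1 mm


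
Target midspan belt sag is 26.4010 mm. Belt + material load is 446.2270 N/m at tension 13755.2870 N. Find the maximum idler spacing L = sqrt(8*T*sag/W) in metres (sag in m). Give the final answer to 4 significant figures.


sag = 26.4010/1000 = 0.026401 m
L = sqrt(8 * 13755.2870 * 0.026401 / 446.2270)
L = 2.552 m


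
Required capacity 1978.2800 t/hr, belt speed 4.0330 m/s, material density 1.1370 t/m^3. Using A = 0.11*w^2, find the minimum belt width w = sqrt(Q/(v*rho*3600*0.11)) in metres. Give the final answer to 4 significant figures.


A_req = 1978.2800 / (4.0330 * 1.1370 * 3600) = 0.119839 m^2
w = sqrt(0.119839 / 0.11)
w = 1.044 m


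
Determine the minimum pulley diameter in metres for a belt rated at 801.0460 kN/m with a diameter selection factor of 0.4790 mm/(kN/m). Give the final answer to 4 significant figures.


D = 801.0460 * 0.4790 / 1000
D = 0.3837 m


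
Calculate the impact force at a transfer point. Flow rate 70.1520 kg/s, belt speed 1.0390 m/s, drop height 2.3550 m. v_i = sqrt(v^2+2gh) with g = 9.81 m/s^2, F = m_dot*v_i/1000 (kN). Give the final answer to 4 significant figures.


v_i = sqrt(1.0390^2 + 2*9.81*2.3550) = 6.87638 m/s
F = 70.1520 * 6.87638 / 1000
F = 0.4824 kN


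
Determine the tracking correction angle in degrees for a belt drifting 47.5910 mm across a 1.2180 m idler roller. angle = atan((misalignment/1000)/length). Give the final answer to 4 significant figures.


misalign_m = 47.5910 / 1000 = 0.047591 m
angle = atan(0.047591 / 1.2180)
angle = 2.238 deg


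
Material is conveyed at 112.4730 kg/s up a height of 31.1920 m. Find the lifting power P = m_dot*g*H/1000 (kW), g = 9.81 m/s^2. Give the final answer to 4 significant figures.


P = 112.4730 * 9.81 * 31.1920 / 1000
P = 34.42 kW


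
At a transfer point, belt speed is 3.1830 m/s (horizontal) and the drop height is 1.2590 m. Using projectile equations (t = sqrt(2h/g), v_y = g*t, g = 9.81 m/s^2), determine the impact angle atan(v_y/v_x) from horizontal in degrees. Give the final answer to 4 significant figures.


t = sqrt(2*1.2590/9.81) = 0.506633 s
v_y = 9.81 * 0.506633 = 4.97007 m/s
angle = atan(4.97007 / 3.1830) = 57.36 deg


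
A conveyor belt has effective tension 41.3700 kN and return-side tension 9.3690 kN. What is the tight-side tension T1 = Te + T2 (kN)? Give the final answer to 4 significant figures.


T1 = Te + T2 = 41.3700 + 9.3690
T1 = 50.74 kN


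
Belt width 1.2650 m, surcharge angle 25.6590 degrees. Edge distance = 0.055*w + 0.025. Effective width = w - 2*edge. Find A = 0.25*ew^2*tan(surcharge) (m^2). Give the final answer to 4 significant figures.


edge = 0.055*1.2650 + 0.025 = 0.094575 m
ew = 1.2650 - 2*0.094575 = 1.07585 m
A = 0.25 * 1.07585^2 * tan(25.6590 deg)
A = 0.1390 m^2


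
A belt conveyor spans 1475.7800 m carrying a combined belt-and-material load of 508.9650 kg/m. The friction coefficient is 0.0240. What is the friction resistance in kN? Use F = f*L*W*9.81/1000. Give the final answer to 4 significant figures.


F = 0.0240 * 1475.7800 * 508.9650 * 9.81 / 1000
F = 176.8 kN


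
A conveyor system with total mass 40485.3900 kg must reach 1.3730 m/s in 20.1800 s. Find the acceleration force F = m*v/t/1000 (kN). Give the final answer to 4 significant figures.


F = 40485.3900 * 1.3730 / 20.1800 / 1000
F = 2.755 kN


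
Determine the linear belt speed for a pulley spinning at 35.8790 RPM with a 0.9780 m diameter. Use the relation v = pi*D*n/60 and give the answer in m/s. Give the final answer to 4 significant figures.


v = pi * 0.9780 * 35.8790 / 60
v = 1.837 m/s


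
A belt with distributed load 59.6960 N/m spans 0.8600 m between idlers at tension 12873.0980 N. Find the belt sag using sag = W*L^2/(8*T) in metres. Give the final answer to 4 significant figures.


sag = 59.6960 * 0.8600^2 / (8 * 12873.0980)
sag = 0.0004287 m


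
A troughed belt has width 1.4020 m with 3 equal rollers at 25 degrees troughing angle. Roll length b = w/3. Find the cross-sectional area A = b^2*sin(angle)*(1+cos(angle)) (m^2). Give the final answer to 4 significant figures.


b = 1.4020/3 = 0.467333 m
A = 0.467333^2 * sin(25 deg) * (1 + cos(25 deg))
A = 0.1760 m^2


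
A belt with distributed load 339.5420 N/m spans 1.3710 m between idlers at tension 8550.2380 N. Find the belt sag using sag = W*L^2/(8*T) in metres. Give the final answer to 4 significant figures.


sag = 339.5420 * 1.3710^2 / (8 * 8550.2380)
sag = 0.009330 m


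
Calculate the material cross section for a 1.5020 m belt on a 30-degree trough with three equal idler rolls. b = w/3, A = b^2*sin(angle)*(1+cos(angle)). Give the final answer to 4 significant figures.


b = 1.5020/3 = 0.500667 m
A = 0.500667^2 * sin(30 deg) * (1 + cos(30 deg))
A = 0.2339 m^2


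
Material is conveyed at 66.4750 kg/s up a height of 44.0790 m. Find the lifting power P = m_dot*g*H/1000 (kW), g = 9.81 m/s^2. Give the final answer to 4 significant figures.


P = 66.4750 * 9.81 * 44.0790 / 1000
P = 28.74 kW


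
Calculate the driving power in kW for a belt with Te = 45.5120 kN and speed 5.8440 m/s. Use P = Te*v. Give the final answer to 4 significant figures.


P = Te * v = 45.5120 * 5.8440
P = 266.0 kW


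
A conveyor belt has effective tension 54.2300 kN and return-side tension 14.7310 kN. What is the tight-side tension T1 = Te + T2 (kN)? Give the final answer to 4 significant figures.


T1 = Te + T2 = 54.2300 + 14.7310
T1 = 68.96 kN


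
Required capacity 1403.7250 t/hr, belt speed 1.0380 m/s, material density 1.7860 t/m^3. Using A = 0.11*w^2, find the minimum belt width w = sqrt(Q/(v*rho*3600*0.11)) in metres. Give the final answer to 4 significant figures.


A_req = 1403.7250 / (1.0380 * 1.7860 * 3600) = 0.21033 m^2
w = sqrt(0.21033 / 0.11)
w = 1.383 m


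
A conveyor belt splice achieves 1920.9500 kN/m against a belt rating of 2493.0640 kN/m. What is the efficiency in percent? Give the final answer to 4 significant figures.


Eff = 1920.9500 / 2493.0640 * 100
Eff = 77.05 %


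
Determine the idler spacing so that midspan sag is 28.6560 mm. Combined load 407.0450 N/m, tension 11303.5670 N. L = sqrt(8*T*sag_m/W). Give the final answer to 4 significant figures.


sag = 28.6560/1000 = 0.028656 m
L = sqrt(8 * 11303.5670 * 0.028656 / 407.0450)
L = 2.523 m


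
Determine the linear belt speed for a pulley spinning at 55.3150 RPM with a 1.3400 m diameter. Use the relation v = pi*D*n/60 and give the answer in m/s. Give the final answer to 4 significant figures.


v = pi * 1.3400 * 55.3150 / 60
v = 3.881 m/s


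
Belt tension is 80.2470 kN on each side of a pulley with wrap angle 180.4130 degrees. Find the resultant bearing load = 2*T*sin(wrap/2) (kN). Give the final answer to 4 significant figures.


F = 2 * 80.2470 * sin(180.4130/2 deg)
F = 160.5 kN


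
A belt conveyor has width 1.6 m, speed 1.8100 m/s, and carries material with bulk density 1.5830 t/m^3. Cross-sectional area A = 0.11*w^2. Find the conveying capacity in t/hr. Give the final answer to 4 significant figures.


A = 0.11 * 1.6^2 = 0.2816 m^2
C = 0.2816 * 1.8100 * 1.5830 * 3600
C = 2905 t/hr


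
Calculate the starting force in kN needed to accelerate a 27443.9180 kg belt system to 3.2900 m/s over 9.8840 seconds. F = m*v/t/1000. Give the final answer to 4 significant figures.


F = 27443.9180 * 3.2900 / 9.8840 / 1000
F = 9.135 kN


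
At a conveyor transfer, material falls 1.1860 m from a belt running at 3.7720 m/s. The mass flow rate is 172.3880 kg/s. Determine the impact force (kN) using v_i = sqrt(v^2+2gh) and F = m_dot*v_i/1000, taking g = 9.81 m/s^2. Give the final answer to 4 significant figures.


v_i = sqrt(3.7720^2 + 2*9.81*1.1860) = 6.1235 m/s
F = 172.3880 * 6.1235 / 1000
F = 1.056 kN


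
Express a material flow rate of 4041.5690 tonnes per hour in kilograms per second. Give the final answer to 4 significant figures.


m_dot = 4041.5690 * 1000 / 3600
m_dot = 1123 kg/s


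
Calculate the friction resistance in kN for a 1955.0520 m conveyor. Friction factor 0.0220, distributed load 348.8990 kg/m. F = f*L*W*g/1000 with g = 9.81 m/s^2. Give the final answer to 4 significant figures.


F = 0.0220 * 1955.0520 * 348.8990 * 9.81 / 1000
F = 147.2 kN


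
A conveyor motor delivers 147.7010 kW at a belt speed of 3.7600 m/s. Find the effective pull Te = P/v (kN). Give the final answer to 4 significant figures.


Te = P / v = 147.7010 / 3.7600
Te = 39.28 kN


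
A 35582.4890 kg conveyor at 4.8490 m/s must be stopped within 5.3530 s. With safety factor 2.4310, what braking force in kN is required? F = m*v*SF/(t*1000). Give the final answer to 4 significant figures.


F = 35582.4890 * 4.8490 / 5.3530 * 2.4310 / 1000
F = 78.36 kN


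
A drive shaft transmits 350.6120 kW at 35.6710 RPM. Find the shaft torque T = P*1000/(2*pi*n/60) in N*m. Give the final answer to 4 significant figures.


omega = 2*pi*35.6710/60 = 3.73546 rad/s
T = 350.6120*1000 / 3.73546
T = 93860 N*m


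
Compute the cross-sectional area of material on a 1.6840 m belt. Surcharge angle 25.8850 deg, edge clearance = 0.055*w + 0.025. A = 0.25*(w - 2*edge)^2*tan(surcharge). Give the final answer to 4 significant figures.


edge = 0.055*1.6840 + 0.025 = 0.11762 m
ew = 1.6840 - 2*0.11762 = 1.44876 m
A = 0.25 * 1.44876^2 * tan(25.8850 deg)
A = 0.2546 m^2


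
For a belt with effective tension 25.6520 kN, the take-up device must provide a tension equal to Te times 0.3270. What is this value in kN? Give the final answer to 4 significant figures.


T_tu = 25.6520 * 0.3270
T_tu = 8.388 kN


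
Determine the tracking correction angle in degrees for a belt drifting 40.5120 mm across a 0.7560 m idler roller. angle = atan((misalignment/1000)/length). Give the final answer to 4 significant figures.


misalign_m = 40.5120 / 1000 = 0.040512 m
angle = atan(0.040512 / 0.7560)
angle = 3.067 deg


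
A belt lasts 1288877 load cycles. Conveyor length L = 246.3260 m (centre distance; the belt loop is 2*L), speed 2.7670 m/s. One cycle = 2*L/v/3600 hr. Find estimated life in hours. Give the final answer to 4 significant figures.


cycle_time = 2 * 246.3260 / 2.7670 / 3600 = 0.0494571 hr
life = 1288877 * 0.0494571 = 63740 hours
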